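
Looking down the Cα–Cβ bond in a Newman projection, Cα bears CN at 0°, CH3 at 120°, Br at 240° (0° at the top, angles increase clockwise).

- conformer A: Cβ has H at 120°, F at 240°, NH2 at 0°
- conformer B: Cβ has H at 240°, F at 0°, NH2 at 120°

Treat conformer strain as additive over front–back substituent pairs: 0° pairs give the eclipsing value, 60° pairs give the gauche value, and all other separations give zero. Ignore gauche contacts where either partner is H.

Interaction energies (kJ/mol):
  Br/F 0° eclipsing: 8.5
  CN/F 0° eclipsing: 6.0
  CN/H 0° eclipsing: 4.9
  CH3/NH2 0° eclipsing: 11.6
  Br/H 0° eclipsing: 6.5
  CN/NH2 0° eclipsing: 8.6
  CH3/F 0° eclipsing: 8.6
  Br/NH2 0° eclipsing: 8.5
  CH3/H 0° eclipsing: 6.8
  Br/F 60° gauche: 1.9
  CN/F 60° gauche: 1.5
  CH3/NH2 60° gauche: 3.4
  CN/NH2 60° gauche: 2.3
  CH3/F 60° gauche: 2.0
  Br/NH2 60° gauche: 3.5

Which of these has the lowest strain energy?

A

A (eclipsed): CN(0°)/NH2(0°) eclipsed 8.6; CH3(120°)/H(120°) eclipsed 6.8; Br(240°)/F(240°) eclipsed 8.5 → 23.9 kJ/mol.
B (eclipsed): CN(0°)/F(0°) eclipsed 6.0; CH3(120°)/NH2(120°) eclipsed 11.6; Br(240°)/H(240°) eclipsed 6.5 → 24.1 kJ/mol.
A has the lowest total (23.9 kJ/mol).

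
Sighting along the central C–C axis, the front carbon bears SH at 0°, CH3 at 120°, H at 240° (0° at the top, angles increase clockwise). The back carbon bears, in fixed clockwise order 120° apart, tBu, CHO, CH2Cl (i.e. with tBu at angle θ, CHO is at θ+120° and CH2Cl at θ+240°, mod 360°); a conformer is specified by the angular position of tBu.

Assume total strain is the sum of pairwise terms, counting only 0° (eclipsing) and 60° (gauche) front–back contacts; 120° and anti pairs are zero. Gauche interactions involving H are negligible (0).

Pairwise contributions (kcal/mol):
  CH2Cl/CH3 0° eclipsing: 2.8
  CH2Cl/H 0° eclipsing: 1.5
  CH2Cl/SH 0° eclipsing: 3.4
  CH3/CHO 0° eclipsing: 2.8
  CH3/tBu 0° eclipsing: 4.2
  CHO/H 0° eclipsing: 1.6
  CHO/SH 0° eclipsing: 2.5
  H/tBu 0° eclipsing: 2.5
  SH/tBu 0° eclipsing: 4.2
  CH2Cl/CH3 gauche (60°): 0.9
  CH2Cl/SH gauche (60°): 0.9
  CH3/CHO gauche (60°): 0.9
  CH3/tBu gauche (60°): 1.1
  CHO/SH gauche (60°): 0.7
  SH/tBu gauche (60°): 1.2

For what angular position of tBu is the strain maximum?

tBu at 0° (eclipsed): SH–tBu eclipsed, CH3–CHO eclipsed, H–CH2Cl eclipsed; 4.2 + 2.8 + 1.5 = 8.5 kcal/mol.
tBu at 60° (staggered): SH–tBu gauche, SH–CH2Cl gauche, CH3–tBu gauche, CH3–CHO gauche; 1.2 + 0.9 + 1.1 + 0.9 = 4.1 kcal/mol.
tBu at 120° (eclipsed): SH–CH2Cl eclipsed, CH3–tBu eclipsed, H–CHO eclipsed; 3.4 + 4.2 + 1.6 = 9.2 kcal/mol.
tBu at 180° (staggered): SH–CHO gauche, SH–CH2Cl gauche, CH3–tBu gauche, CH3–CH2Cl gauche; 0.7 + 0.9 + 1.1 + 0.9 = 3.6 kcal/mol.
tBu at 240° (eclipsed): SH–CHO eclipsed, CH3–CH2Cl eclipsed, H–tBu eclipsed; 2.5 + 2.8 + 2.5 = 7.8 kcal/mol.
tBu at 300° (staggered): SH–tBu gauche, SH–CHO gauche, CH3–CHO gauche, CH3–CH2Cl gauche; 1.2 + 0.7 + 0.9 + 0.9 = 3.7 kcal/mol.
The maximum (9.2 kcal/mol) occurs with tBu at 120°.

120°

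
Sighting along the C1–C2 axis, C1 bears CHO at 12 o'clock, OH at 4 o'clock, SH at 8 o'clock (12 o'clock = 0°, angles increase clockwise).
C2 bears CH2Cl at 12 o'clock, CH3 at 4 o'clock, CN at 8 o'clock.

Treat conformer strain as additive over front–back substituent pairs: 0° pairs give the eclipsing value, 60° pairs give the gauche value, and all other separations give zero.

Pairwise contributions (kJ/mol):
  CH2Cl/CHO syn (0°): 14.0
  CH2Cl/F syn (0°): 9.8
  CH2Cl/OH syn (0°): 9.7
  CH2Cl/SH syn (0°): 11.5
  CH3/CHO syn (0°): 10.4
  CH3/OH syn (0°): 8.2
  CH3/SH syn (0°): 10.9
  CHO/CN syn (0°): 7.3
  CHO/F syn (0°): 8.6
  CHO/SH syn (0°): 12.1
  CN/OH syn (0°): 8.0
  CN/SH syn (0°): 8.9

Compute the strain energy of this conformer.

This conformer (eclipsed): CHO–CH2Cl eclipsed, OH–CH3 eclipsed, SH–CN eclipsed; 14.0 + 8.2 + 8.9 = 31.1 kJ/mol.

31.1 kJ/mol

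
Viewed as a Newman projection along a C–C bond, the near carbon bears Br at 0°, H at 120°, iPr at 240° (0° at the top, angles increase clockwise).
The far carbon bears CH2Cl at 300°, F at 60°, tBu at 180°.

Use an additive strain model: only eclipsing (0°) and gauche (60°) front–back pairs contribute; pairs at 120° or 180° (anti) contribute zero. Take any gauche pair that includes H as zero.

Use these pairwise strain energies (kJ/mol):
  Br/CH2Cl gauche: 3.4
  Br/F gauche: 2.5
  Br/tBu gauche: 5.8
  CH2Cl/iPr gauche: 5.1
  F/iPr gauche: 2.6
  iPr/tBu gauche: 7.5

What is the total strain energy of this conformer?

This conformer (staggered): Br–CH2Cl gauche, Br–F gauche, iPr–CH2Cl gauche, iPr–tBu gauche; 3.4 + 2.5 + 5.1 + 7.5 = 18.5 kJ/mol.

18.5 kJ/mol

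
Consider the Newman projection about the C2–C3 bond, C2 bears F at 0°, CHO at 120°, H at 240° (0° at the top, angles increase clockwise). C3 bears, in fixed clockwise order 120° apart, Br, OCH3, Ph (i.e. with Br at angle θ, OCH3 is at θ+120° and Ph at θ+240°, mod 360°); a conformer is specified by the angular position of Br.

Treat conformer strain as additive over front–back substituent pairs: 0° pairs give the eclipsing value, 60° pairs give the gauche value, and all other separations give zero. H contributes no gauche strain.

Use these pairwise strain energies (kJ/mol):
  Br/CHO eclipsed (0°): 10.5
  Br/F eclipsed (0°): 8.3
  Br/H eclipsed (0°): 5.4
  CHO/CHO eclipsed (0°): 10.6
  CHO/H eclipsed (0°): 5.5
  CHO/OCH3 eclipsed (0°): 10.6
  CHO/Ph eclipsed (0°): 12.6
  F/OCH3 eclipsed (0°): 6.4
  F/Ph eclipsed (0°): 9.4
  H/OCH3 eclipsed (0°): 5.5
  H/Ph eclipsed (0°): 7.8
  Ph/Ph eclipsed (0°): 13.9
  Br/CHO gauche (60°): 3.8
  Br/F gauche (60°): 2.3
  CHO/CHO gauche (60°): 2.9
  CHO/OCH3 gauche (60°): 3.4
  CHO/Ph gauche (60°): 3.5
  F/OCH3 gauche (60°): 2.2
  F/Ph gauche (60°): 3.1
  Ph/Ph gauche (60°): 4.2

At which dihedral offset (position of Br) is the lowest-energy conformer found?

300°

Br at 0° is eclipsed. F at 0° is eclipsed with Br at 0° (8.3); CHO at 120° is eclipsed with OCH3 at 120° (10.6); H at 240° is eclipsed with Ph at 240° (7.8). Total 26.7 kJ/mol.
Br at 60° is staggered. F at 0° is gauche with Br at 60° (2.3); F at 0° is gauche with Ph at 300° (3.1); CHO at 120° is gauche with Br at 60° (3.8); CHO at 120° is gauche with OCH3 at 180° (3.4). Total 12.6 kJ/mol.
Br at 120° is eclipsed. F at 0° is eclipsed with Ph at 0° (9.4); CHO at 120° is eclipsed with Br at 120° (10.5); H at 240° is eclipsed with OCH3 at 240° (5.5). Total 25.4 kJ/mol.
Br at 180° is staggered. F at 0° is gauche with OCH3 at 300° (2.2); F at 0° is gauche with Ph at 60° (3.1); CHO at 120° is gauche with Br at 180° (3.8); CHO at 120° is gauche with Ph at 60° (3.5). Total 12.6 kJ/mol.
Br at 240° is eclipsed. F at 0° is eclipsed with OCH3 at 0° (6.4); CHO at 120° is eclipsed with Ph at 120° (12.6); H at 240° is eclipsed with Br at 240° (5.4). Total 24.4 kJ/mol.
Br at 300° is staggered. F at 0° is gauche with Br at 300° (2.3); F at 0° is gauche with OCH3 at 60° (2.2); CHO at 120° is gauche with OCH3 at 60° (3.4); CHO at 120° is gauche with Ph at 180° (3.5). Total 11.4 kJ/mol.
The minimum (11.4 kJ/mol) occurs with Br at 300°.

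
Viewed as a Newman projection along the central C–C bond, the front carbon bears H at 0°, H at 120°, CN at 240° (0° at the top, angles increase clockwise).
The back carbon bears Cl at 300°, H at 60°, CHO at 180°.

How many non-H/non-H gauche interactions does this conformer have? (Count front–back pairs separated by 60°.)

Non-H gauche pairs: CN(240°)/Cl(300°); CN(240°)/CHO(180°) — 2 interactions.

2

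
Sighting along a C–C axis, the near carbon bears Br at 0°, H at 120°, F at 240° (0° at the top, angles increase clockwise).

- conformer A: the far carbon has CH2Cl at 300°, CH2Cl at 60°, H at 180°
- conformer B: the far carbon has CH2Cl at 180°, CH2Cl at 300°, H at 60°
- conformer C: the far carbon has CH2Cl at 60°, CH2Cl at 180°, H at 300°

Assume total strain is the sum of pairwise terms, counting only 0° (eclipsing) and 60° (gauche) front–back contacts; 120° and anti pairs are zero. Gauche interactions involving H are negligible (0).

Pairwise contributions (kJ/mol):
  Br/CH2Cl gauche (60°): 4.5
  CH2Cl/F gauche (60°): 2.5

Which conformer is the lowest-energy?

A (staggered): Br(0°)/CH2Cl(300°) gauche 4.5; Br(0°)/CH2Cl(60°) gauche 4.5; F(240°)/CH2Cl(300°) gauche 2.5 → 11.5 kJ/mol.
B (staggered): Br(0°)/CH2Cl(300°) gauche 4.5; F(240°)/CH2Cl(180°) gauche 2.5; F(240°)/CH2Cl(300°) gauche 2.5 → 9.5 kJ/mol.
C (staggered): Br(0°)/CH2Cl(60°) gauche 4.5; F(240°)/CH2Cl(180°) gauche 2.5 → 7.0 kJ/mol.
C has the lowest total (7.0 kJ/mol).

C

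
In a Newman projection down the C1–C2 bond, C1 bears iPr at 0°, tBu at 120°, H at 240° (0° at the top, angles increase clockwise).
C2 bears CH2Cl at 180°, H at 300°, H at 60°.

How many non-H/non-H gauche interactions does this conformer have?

Non-H gauche pairs: tBu(120°)/CH2Cl(180°) — 1 interaction.

1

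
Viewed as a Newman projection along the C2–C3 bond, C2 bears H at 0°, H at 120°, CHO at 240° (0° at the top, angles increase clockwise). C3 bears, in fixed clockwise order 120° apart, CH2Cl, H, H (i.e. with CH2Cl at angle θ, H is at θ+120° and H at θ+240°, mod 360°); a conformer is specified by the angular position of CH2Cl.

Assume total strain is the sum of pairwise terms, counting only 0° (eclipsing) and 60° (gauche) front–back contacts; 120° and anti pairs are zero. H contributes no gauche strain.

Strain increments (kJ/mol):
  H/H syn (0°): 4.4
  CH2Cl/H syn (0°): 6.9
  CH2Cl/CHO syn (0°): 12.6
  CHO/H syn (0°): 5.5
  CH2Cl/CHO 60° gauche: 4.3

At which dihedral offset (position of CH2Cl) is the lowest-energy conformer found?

CH2Cl at 0° (eclipsed): H–CH2Cl eclipsed, H–H eclipsed, CHO–H eclipsed; 6.9 + 4.4 + 5.5 = 16.8 kJ/mol.
CH2Cl at 60° (staggered): no non-H gauche contacts → 0.0 kJ/mol.
CH2Cl at 120° (eclipsed): H–H eclipsed, H–CH2Cl eclipsed, CHO–H eclipsed; 4.4 + 6.9 + 5.5 = 16.8 kJ/mol.
CH2Cl at 180° (staggered): CHO–CH2Cl gauche; 4.3 = 4.3 kJ/mol.
CH2Cl at 240° (eclipsed): H–H eclipsed, H–H eclipsed, CHO–CH2Cl eclipsed; 4.4 + 4.4 + 12.6 = 21.4 kJ/mol.
CH2Cl at 300° (staggered): CHO–CH2Cl gauche; 4.3 = 4.3 kJ/mol.
The minimum (0.0 kJ/mol) occurs with CH2Cl at 60°.

60°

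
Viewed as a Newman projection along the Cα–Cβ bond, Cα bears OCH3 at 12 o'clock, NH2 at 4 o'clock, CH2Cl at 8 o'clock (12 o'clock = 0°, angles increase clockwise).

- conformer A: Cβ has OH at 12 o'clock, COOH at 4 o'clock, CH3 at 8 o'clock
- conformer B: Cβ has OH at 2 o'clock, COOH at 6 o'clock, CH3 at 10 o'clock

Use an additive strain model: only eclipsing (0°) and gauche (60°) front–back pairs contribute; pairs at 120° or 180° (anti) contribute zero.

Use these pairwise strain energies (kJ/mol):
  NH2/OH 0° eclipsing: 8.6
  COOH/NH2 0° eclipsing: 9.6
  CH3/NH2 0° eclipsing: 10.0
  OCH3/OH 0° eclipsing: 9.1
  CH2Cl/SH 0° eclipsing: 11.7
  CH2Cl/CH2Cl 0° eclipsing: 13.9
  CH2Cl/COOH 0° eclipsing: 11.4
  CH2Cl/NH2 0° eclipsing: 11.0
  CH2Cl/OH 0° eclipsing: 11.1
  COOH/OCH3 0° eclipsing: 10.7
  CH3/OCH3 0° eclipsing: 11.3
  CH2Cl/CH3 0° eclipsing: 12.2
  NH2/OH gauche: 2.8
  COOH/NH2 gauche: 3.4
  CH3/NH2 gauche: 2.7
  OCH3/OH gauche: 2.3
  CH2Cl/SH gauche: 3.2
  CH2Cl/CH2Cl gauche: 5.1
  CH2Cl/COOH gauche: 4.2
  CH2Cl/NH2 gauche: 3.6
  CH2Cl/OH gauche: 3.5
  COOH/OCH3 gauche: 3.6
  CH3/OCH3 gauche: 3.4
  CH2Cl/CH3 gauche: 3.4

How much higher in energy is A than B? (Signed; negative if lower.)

+11.4 kJ/mol

A (eclipsed): OCH3–OH eclipsed, NH2–COOH eclipsed, CH2Cl–CH3 eclipsed; 9.1 + 9.6 + 12.2 = 30.9 kJ/mol.
B (staggered): OCH3–OH gauche, OCH3–CH3 gauche, NH2–OH gauche, NH2–COOH gauche, CH2Cl–COOH gauche, CH2Cl–CH3 gauche; 2.3 + 3.4 + 2.8 + 3.4 + 4.2 + 3.4 = 19.5 kJ/mol.
E(A) − E(B) = 30.9 − 19.5 = +11.4 kJ/mol.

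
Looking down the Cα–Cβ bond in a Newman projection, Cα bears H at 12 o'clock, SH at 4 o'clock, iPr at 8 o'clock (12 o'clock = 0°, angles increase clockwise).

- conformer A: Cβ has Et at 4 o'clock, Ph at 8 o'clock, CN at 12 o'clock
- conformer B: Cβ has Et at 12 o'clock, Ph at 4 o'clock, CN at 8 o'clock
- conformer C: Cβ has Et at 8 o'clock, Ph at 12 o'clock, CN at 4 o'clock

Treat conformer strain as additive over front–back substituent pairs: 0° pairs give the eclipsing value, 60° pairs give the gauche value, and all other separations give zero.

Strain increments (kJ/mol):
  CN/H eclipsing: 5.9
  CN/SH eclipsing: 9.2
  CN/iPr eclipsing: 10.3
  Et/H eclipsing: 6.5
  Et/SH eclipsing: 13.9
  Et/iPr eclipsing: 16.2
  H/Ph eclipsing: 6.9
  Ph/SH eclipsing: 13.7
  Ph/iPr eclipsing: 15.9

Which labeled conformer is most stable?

B

A (eclipsed): H(0°)/CN(0°) eclipsed 5.9; SH(120°)/Et(120°) eclipsed 13.9; iPr(240°)/Ph(240°) eclipsed 15.9 → 35.7 kJ/mol.
B (eclipsed): H(0°)/Et(0°) eclipsed 6.5; SH(120°)/Ph(120°) eclipsed 13.7; iPr(240°)/CN(240°) eclipsed 10.3 → 30.5 kJ/mol.
C (eclipsed): H(0°)/Ph(0°) eclipsed 6.9; SH(120°)/CN(120°) eclipsed 9.2; iPr(240°)/Et(240°) eclipsed 16.2 → 32.3 kJ/mol.
B has the lowest total (30.5 kJ/mol).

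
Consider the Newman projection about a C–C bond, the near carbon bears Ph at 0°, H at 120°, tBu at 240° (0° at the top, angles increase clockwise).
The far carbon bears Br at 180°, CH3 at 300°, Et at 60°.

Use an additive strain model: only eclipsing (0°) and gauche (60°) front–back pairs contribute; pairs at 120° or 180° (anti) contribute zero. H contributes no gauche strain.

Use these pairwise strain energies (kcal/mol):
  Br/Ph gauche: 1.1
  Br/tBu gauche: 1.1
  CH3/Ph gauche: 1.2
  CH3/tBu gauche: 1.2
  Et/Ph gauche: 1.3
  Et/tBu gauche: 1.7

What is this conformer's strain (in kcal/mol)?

4.8 kcal/mol

This conformer is staggered. Ph at 0° is gauche with CH3 at 300° (1.2); Ph at 0° is gauche with Et at 60° (1.3); tBu at 240° is gauche with Br at 180° (1.1); tBu at 240° is gauche with CH3 at 300° (1.2). Total 4.8 kcal/mol.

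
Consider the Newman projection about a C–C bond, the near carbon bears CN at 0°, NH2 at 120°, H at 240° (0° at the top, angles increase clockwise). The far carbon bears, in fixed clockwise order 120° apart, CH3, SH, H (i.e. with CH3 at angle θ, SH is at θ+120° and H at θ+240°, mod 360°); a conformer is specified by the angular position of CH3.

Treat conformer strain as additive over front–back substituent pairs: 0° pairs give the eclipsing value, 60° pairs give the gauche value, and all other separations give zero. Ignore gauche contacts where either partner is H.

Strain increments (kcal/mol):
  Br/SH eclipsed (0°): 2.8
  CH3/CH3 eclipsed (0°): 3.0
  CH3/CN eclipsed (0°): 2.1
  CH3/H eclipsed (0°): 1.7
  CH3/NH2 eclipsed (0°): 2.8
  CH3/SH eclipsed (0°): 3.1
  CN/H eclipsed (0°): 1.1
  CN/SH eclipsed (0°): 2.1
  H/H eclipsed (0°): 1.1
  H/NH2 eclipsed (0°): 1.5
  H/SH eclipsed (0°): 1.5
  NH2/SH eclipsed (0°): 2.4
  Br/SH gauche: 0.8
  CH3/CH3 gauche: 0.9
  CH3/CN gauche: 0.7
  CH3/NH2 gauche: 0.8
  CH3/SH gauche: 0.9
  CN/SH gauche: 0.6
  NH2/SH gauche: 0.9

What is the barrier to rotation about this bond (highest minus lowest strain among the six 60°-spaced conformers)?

4.2 kcal/mol

CH3 at 0° is eclipsed. CN at 0° is eclipsed with CH3 at 0° (2.1); NH2 at 120° is eclipsed with SH at 120° (2.4); H at 240° is eclipsed with H at 240° (1.1). Total 5.6 kcal/mol.
CH3 at 60° is staggered. CN at 0° is gauche with CH3 at 60° (0.7); NH2 at 120° is gauche with CH3 at 60° (0.8); NH2 at 120° is gauche with SH at 180° (0.9). Total 2.4 kcal/mol.
CH3 at 120° is eclipsed. CN at 0° is eclipsed with H at 0° (1.1); NH2 at 120° is eclipsed with CH3 at 120° (2.8); H at 240° is eclipsed with SH at 240° (1.5). Total 5.4 kcal/mol.
CH3 at 180° is staggered. CN at 0° is gauche with SH at 300° (0.6); NH2 at 120° is gauche with CH3 at 180° (0.8). Total 1.4 kcal/mol.
CH3 at 240° is eclipsed. CN at 0° is eclipsed with SH at 0° (2.1); NH2 at 120° is eclipsed with H at 120° (1.5); H at 240° is eclipsed with CH3 at 240° (1.7). Total 5.3 kcal/mol.
CH3 at 300° is staggered. CN at 0° is gauche with CH3 at 300° (0.7); CN at 0° is gauche with SH at 60° (0.6); NH2 at 120° is gauche with SH at 60° (0.9). Total 2.2 kcal/mol.
Max at 0° (5.6 kcal/mol), min at 180° (1.4 kcal/mol); barrier = 4.2 kcal/mol.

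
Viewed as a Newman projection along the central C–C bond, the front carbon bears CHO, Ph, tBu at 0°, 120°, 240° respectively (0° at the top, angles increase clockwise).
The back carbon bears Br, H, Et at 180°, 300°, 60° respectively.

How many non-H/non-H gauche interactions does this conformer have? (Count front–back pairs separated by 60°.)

4

Non-H gauche pairs: CHO(0°)/Et(60°); Ph(120°)/Br(180°); Ph(120°)/Et(60°); tBu(240°)/Br(180°) — 4 interactions.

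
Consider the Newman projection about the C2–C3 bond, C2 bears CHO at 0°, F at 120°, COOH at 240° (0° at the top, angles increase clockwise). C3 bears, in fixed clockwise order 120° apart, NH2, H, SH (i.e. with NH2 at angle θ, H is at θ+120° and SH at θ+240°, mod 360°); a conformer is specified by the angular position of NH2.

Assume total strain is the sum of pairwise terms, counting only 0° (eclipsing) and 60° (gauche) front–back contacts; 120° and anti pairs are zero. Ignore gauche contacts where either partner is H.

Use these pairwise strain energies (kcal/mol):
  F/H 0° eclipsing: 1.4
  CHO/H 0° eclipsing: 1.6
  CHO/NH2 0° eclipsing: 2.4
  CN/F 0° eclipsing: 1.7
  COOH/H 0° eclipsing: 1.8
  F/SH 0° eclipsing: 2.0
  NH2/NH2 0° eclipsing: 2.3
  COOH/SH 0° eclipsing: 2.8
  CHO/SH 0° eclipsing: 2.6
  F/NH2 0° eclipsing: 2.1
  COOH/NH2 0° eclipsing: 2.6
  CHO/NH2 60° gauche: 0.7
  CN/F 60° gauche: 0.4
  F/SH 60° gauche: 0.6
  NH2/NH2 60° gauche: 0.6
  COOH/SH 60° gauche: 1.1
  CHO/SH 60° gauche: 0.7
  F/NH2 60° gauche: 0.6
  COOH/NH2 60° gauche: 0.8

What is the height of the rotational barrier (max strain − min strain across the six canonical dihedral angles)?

3.9 kcal/mol

NH2 at 0° (eclipsed): CHO–NH2 eclipsed, F–H eclipsed, COOH–SH eclipsed; 2.4 + 1.4 + 2.8 = 6.6 kcal/mol.
NH2 at 60° (staggered): CHO–NH2 gauche, CHO–SH gauche, F–NH2 gauche, COOH–SH gauche; 0.7 + 0.7 + 0.6 + 1.1 = 3.1 kcal/mol.
NH2 at 120° (eclipsed): CHO–SH eclipsed, F–NH2 eclipsed, COOH–H eclipsed; 2.6 + 2.1 + 1.8 = 6.5 kcal/mol.
NH2 at 180° (staggered): CHO–SH gauche, F–NH2 gauche, F–SH gauche, COOH–NH2 gauche; 0.7 + 0.6 + 0.6 + 0.8 = 2.7 kcal/mol.
NH2 at 240° (eclipsed): CHO–H eclipsed, F–SH eclipsed, COOH–NH2 eclipsed; 1.6 + 2.0 + 2.6 = 6.2 kcal/mol.
NH2 at 300° (staggered): CHO–NH2 gauche, F–SH gauche, COOH–NH2 gauche, COOH–SH gauche; 0.7 + 0.6 + 0.8 + 1.1 = 3.2 kcal/mol.
Max at 0° (6.6 kcal/mol), min at 180° (2.7 kcal/mol); barrier = 3.9 kcal/mol.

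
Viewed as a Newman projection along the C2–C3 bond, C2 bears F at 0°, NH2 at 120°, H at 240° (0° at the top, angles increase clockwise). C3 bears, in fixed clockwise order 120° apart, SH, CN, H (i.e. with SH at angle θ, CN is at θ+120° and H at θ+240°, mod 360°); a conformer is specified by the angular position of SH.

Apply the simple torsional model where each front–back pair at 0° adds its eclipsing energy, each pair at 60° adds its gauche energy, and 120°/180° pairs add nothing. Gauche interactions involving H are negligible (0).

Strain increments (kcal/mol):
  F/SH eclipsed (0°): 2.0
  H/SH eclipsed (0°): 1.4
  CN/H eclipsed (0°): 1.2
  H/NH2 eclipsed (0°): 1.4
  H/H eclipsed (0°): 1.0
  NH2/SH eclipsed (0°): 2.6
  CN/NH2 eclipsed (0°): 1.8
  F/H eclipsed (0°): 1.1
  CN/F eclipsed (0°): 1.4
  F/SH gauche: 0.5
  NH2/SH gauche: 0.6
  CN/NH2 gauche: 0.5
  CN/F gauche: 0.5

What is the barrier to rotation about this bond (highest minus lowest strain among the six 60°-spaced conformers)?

3.8 kcal/mol

SH at 0° (eclipsed): F(0°)/SH(0°) eclipsed 2.0; NH2(120°)/CN(120°) eclipsed 1.8; H(240°)/H(240°) eclipsed 1.0 → 4.8 kcal/mol.
SH at 60° (staggered): F(0°)/SH(60°) gauche 0.5; NH2(120°)/SH(60°) gauche 0.6; NH2(120°)/CN(180°) gauche 0.5 → 1.6 kcal/mol.
SH at 120° (eclipsed): F(0°)/H(0°) eclipsed 1.1; NH2(120°)/SH(120°) eclipsed 2.6; H(240°)/CN(240°) eclipsed 1.2 → 4.9 kcal/mol.
SH at 180° (staggered): F(0°)/CN(300°) gauche 0.5; NH2(120°)/SH(180°) gauche 0.6 → 1.1 kcal/mol.
SH at 240° (eclipsed): F(0°)/CN(0°) eclipsed 1.4; NH2(120°)/H(120°) eclipsed 1.4; H(240°)/SH(240°) eclipsed 1.4 → 4.2 kcal/mol.
SH at 300° (staggered): F(0°)/SH(300°) gauche 0.5; F(0°)/CN(60°) gauche 0.5; NH2(120°)/CN(60°) gauche 0.5 → 1.5 kcal/mol.
Max at 120° (4.9 kcal/mol), min at 180° (1.1 kcal/mol); barrier = 3.8 kcal/mol.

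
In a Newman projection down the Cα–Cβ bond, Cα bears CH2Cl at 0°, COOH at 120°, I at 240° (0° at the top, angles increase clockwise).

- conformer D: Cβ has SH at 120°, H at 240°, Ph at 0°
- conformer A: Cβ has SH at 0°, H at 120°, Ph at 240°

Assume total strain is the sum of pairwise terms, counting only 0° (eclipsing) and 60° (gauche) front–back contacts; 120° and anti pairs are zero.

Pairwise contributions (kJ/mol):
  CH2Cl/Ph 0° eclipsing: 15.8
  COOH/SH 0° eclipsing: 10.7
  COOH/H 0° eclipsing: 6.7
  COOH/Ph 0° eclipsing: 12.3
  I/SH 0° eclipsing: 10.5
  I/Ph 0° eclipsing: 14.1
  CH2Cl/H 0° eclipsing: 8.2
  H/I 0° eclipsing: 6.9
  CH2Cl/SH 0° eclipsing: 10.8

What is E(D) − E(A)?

+1.8 kJ/mol

D is eclipsed. CH2Cl at 0° is eclipsed with Ph at 0° (15.8); COOH at 120° is eclipsed with SH at 120° (10.7); I at 240° is eclipsed with H at 240° (6.9). Total 33.4 kJ/mol.
A is eclipsed. CH2Cl at 0° is eclipsed with SH at 0° (10.8); COOH at 120° is eclipsed with H at 120° (6.7); I at 240° is eclipsed with Ph at 240° (14.1). Total 31.6 kJ/mol.
E(D) − E(A) = 33.4 − 31.6 = +1.8 kJ/mol.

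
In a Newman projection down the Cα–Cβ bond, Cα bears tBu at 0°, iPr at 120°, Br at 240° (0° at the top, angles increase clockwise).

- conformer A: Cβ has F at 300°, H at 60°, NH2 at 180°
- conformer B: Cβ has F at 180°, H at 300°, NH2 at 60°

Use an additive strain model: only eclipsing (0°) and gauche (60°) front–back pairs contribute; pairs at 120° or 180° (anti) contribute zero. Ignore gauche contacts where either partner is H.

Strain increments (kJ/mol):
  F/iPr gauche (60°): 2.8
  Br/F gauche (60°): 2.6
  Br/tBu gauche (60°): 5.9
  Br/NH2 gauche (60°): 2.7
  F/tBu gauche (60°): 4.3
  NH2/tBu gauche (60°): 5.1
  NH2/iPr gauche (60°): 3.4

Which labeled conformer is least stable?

A is staggered. tBu at 0° is gauche with F at 300° (4.3); iPr at 120° is gauche with NH2 at 180° (3.4); Br at 240° is gauche with F at 300° (2.6); Br at 240° is gauche with NH2 at 180° (2.7). Total 13.0 kJ/mol.
B is staggered. tBu at 0° is gauche with NH2 at 60° (5.1); iPr at 120° is gauche with F at 180° (2.8); iPr at 120° is gauche with NH2 at 60° (3.4); Br at 240° is gauche with F at 180° (2.6). Total 13.9 kJ/mol.
B has the highest total (13.9 kJ/mol).

B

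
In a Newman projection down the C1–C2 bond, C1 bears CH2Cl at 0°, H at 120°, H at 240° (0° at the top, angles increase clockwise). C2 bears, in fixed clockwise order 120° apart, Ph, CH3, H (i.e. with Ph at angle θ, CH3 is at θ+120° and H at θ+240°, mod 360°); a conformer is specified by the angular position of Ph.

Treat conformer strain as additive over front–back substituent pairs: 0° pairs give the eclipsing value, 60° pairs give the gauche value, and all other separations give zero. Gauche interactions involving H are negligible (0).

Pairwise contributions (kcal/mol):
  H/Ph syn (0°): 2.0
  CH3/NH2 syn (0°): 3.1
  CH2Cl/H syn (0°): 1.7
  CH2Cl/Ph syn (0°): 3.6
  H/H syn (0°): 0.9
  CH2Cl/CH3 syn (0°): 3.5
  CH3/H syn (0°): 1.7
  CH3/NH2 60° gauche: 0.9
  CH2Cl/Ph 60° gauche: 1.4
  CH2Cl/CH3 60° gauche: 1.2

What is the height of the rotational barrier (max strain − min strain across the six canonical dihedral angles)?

5.2 kcal/mol

Ph at 0° (eclipsed): CH2Cl(0°)/Ph(0°) eclipsed 3.6; H(120°)/CH3(120°) eclipsed 1.7; H(240°)/H(240°) eclipsed 0.9 → 6.2 kcal/mol.
Ph at 60° (staggered): CH2Cl(0°)/Ph(60°) gauche 1.4 → 1.4 kcal/mol.
Ph at 120° (eclipsed): CH2Cl(0°)/H(0°) eclipsed 1.7; H(120°)/Ph(120°) eclipsed 2.0; H(240°)/CH3(240°) eclipsed 1.7 → 5.4 kcal/mol.
Ph at 180° (staggered): CH2Cl(0°)/CH3(300°) gauche 1.2 → 1.2 kcal/mol.
Ph at 240° (eclipsed): CH2Cl(0°)/CH3(0°) eclipsed 3.5; H(120°)/H(120°) eclipsed 0.9; H(240°)/Ph(240°) eclipsed 2.0 → 6.4 kcal/mol.
Ph at 300° (staggered): CH2Cl(0°)/Ph(300°) gauche 1.4; CH2Cl(0°)/CH3(60°) gauche 1.2 → 2.6 kcal/mol.
Max at 240° (6.4 kcal/mol), min at 180° (1.2 kcal/mol); barrier = 5.2 kcal/mol.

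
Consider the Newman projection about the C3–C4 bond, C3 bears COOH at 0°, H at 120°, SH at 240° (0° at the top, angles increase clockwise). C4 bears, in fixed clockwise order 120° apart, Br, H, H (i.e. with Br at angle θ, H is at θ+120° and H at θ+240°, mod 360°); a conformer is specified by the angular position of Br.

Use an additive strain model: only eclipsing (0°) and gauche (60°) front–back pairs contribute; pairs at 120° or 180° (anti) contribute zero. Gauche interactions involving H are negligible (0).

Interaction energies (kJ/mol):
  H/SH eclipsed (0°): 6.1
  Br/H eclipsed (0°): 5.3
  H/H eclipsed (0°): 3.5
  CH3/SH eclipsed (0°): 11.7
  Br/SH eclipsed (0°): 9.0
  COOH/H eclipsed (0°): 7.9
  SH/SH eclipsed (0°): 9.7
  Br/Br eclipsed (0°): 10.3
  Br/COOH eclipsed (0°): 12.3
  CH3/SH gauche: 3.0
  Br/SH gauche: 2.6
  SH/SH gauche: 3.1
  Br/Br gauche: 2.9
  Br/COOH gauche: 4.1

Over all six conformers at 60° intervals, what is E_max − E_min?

19.3 kJ/mol

Br at 0° (eclipsed): COOH(0°)/Br(0°) eclipsed 12.3; H(120°)/H(120°) eclipsed 3.5; SH(240°)/H(240°) eclipsed 6.1 → 21.9 kJ/mol.
Br at 60° (staggered): COOH(0°)/Br(60°) gauche 4.1 → 4.1 kJ/mol.
Br at 120° (eclipsed): COOH(0°)/H(0°) eclipsed 7.9; H(120°)/Br(120°) eclipsed 5.3; SH(240°)/H(240°) eclipsed 6.1 → 19.3 kJ/mol.
Br at 180° (staggered): SH(240°)/Br(180°) gauche 2.6 → 2.6 kJ/mol.
Br at 240° (eclipsed): COOH(0°)/H(0°) eclipsed 7.9; H(120°)/H(120°) eclipsed 3.5; SH(240°)/Br(240°) eclipsed 9.0 → 20.4 kJ/mol.
Br at 300° (staggered): COOH(0°)/Br(300°) gauche 4.1; SH(240°)/Br(300°) gauche 2.6 → 6.7 kJ/mol.
Max at 0° (21.9 kJ/mol), min at 180° (2.6 kJ/mol); barrier = 19.3 kJ/mol.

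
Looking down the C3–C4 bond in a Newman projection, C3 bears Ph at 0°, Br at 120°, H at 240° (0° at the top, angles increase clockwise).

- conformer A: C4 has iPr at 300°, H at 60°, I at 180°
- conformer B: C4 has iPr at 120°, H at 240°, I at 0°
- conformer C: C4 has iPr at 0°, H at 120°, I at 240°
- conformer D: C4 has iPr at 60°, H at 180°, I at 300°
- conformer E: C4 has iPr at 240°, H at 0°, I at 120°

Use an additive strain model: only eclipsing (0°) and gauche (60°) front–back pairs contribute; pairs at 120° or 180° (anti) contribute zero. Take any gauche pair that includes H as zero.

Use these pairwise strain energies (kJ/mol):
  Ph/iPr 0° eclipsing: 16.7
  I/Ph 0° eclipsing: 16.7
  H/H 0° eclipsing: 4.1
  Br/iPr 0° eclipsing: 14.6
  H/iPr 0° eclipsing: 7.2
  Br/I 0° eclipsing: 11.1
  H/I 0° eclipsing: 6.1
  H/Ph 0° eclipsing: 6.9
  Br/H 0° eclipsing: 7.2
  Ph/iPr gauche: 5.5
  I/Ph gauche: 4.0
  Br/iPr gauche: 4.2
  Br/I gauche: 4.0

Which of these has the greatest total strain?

A is staggered. Ph at 0° is gauche with iPr at 300° (5.5); Br at 120° is gauche with I at 180° (4.0). Total 9.5 kJ/mol.
B is eclipsed. Ph at 0° is eclipsed with I at 0° (16.7); Br at 120° is eclipsed with iPr at 120° (14.6); H at 240° is eclipsed with H at 240° (4.1). Total 35.4 kJ/mol.
C is eclipsed. Ph at 0° is eclipsed with iPr at 0° (16.7); Br at 120° is eclipsed with H at 120° (7.2); H at 240° is eclipsed with I at 240° (6.1). Total 30.0 kJ/mol.
D is staggered. Ph at 0° is gauche with iPr at 60° (5.5); Ph at 0° is gauche with I at 300° (4.0); Br at 120° is gauche with iPr at 60° (4.2). Total 13.7 kJ/mol.
E is eclipsed. Ph at 0° is eclipsed with H at 0° (6.9); Br at 120° is eclipsed with I at 120° (11.1); H at 240° is eclipsed with iPr at 240° (7.2). Total 25.2 kJ/mol.
B has the highest total (35.4 kJ/mol).

B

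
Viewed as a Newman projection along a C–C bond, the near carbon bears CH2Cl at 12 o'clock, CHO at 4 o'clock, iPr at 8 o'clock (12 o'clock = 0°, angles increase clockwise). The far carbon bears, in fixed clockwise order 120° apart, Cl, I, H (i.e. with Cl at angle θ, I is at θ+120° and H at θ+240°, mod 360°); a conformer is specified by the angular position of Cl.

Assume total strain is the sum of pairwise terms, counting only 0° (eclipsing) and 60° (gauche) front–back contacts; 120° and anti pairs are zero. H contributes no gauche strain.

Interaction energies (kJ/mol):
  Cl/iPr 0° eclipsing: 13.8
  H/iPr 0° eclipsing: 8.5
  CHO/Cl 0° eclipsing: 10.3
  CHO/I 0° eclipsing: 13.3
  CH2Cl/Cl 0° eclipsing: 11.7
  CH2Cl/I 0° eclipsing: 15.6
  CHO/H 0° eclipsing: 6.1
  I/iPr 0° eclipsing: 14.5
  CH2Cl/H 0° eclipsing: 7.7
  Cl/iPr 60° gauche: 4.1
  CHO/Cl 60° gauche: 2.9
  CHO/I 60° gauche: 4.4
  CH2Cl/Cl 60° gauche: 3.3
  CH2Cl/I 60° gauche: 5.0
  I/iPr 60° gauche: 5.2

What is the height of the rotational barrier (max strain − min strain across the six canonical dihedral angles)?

19.7 kJ/mol

Cl at 0° (eclipsed): CH2Cl(0°)/Cl(0°) eclipsed 11.7; CHO(120°)/I(120°) eclipsed 13.3; iPr(240°)/H(240°) eclipsed 8.5 → 33.5 kJ/mol.
Cl at 60° (staggered): CH2Cl(0°)/Cl(60°) gauche 3.3; CHO(120°)/Cl(60°) gauche 2.9; CHO(120°)/I(180°) gauche 4.4; iPr(240°)/I(180°) gauche 5.2 → 15.8 kJ/mol.
Cl at 120° (eclipsed): CH2Cl(0°)/H(0°) eclipsed 7.7; CHO(120°)/Cl(120°) eclipsed 10.3; iPr(240°)/I(240°) eclipsed 14.5 → 32.5 kJ/mol.
Cl at 180° (staggered): CH2Cl(0°)/I(300°) gauche 5.0; CHO(120°)/Cl(180°) gauche 2.9; iPr(240°)/Cl(180°) gauche 4.1; iPr(240°)/I(300°) gauche 5.2 → 17.2 kJ/mol.
Cl at 240° (eclipsed): CH2Cl(0°)/I(0°) eclipsed 15.6; CHO(120°)/H(120°) eclipsed 6.1; iPr(240°)/Cl(240°) eclipsed 13.8 → 35.5 kJ/mol.
Cl at 300° (staggered): CH2Cl(0°)/Cl(300°) gauche 3.3; CH2Cl(0°)/I(60°) gauche 5.0; CHO(120°)/I(60°) gauche 4.4; iPr(240°)/Cl(300°) gauche 4.1 → 16.8 kJ/mol.
Max at 240° (35.5 kJ/mol), min at 60° (15.8 kJ/mol); barrier = 19.7 kJ/mol.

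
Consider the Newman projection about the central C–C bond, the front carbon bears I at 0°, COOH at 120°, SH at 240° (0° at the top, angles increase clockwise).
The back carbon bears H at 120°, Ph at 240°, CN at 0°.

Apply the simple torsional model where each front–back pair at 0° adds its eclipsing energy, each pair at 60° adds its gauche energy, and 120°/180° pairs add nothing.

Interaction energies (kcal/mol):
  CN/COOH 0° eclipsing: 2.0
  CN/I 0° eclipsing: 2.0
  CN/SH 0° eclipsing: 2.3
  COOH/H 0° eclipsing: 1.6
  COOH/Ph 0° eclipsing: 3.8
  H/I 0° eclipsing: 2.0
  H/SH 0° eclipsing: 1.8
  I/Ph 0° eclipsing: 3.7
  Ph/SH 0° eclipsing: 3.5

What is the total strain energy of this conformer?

7.1 kcal/mol

This conformer (eclipsed): I(0°)/CN(0°) eclipsed 2.0; COOH(120°)/H(120°) eclipsed 1.6; SH(240°)/Ph(240°) eclipsed 3.5 → 7.1 kcal/mol.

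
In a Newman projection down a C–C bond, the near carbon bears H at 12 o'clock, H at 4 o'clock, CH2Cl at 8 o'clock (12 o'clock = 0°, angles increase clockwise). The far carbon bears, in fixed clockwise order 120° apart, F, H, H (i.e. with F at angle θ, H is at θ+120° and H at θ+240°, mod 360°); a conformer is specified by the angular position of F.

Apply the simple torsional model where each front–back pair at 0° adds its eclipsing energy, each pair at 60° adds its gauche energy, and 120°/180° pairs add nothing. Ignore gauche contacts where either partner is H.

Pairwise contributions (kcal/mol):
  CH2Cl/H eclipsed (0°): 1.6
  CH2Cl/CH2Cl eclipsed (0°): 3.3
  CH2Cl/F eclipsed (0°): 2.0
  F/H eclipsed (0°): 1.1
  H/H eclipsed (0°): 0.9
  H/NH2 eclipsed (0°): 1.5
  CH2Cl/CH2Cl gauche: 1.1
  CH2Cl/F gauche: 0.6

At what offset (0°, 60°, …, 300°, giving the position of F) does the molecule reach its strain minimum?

F at 0° (eclipsed): H(0°)/F(0°) eclipsed 1.1; H(120°)/H(120°) eclipsed 0.9; CH2Cl(240°)/H(240°) eclipsed 1.6 → 3.6 kcal/mol.
F at 60° (staggered): no non-H gauche contacts → 0.0 kcal/mol.
F at 120° (eclipsed): H(0°)/H(0°) eclipsed 0.9; H(120°)/F(120°) eclipsed 1.1; CH2Cl(240°)/H(240°) eclipsed 1.6 → 3.6 kcal/mol.
F at 180° (staggered): CH2Cl(240°)/F(180°) gauche 0.6 → 0.6 kcal/mol.
F at 240° (eclipsed): H(0°)/H(0°) eclipsed 0.9; H(120°)/H(120°) eclipsed 0.9; CH2Cl(240°)/F(240°) eclipsed 2.0 → 3.8 kcal/mol.
F at 300° (staggered): CH2Cl(240°)/F(300°) gauche 0.6 → 0.6 kcal/mol.
The minimum (0.0 kcal/mol) occurs with F at 60°.

60°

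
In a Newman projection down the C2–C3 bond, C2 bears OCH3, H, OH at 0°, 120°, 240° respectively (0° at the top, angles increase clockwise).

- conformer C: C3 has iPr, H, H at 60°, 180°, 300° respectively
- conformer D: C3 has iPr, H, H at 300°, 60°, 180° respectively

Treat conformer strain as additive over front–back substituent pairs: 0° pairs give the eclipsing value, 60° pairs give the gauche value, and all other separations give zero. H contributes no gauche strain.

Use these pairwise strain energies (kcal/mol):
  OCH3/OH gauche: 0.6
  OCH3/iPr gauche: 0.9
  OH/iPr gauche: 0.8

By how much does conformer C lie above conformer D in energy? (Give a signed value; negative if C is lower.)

-0.8 kcal/mol

C (staggered): OCH3(0°)/iPr(60°) gauche 0.9 → 0.9 kcal/mol.
D (staggered): OCH3(0°)/iPr(300°) gauche 0.9; OH(240°)/iPr(300°) gauche 0.8 → 1.7 kcal/mol.
E(C) − E(D) = 0.9 − 1.7 = -0.8 kcal/mol.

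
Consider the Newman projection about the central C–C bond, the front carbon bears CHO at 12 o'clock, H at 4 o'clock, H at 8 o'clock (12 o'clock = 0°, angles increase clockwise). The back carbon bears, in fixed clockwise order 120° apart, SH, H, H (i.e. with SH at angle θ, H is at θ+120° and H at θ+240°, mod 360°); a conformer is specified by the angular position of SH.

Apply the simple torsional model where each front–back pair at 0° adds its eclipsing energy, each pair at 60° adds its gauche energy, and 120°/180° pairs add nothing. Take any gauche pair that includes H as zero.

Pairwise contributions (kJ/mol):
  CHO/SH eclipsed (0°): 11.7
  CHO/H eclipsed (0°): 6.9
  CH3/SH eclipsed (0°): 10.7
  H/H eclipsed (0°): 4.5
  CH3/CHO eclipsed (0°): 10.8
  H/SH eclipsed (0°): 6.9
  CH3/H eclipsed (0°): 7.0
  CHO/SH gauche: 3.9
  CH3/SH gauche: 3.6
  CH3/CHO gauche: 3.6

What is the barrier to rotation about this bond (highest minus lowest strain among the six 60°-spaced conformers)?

SH at 0° (eclipsed): CHO(0°)/SH(0°) eclipsed 11.7; H(120°)/H(120°) eclipsed 4.5; H(240°)/H(240°) eclipsed 4.5 → 20.7 kJ/mol.
SH at 60° (staggered): CHO(0°)/SH(60°) gauche 3.9 → 3.9 kJ/mol.
SH at 120° (eclipsed): CHO(0°)/H(0°) eclipsed 6.9; H(120°)/SH(120°) eclipsed 6.9; H(240°)/H(240°) eclipsed 4.5 → 18.3 kJ/mol.
SH at 180° (staggered): no non-H gauche contacts → 0.0 kJ/mol.
SH at 240° (eclipsed): CHO(0°)/H(0°) eclipsed 6.9; H(120°)/H(120°) eclipsed 4.5; H(240°)/SH(240°) eclipsed 6.9 → 18.3 kJ/mol.
SH at 300° (staggered): CHO(0°)/SH(300°) gauche 3.9 → 3.9 kJ/mol.
Max at 0° (20.7 kJ/mol), min at 180° (0.0 kJ/mol); barrier = 20.7 kJ/mol.

20.7 kJ/mol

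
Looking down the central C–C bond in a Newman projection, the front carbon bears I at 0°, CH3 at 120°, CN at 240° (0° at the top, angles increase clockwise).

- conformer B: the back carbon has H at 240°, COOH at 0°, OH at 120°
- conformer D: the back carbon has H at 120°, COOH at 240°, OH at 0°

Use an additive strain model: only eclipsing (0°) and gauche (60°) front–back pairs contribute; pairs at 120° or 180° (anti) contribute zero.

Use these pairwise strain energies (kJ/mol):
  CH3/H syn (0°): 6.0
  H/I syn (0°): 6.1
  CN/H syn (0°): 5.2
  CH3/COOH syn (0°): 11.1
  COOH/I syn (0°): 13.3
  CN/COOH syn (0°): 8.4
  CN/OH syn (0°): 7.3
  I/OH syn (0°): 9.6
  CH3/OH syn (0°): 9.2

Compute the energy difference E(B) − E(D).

B (eclipsed): I(0°)/COOH(0°) eclipsed 13.3; CH3(120°)/OH(120°) eclipsed 9.2; CN(240°)/H(240°) eclipsed 5.2 → 27.7 kJ/mol.
D (eclipsed): I(0°)/OH(0°) eclipsed 9.6; CH3(120°)/H(120°) eclipsed 6.0; CN(240°)/COOH(240°) eclipsed 8.4 → 24.0 kJ/mol.
E(B) − E(D) = 27.7 − 24.0 = +3.7 kJ/mol.

+3.7 kJ/mol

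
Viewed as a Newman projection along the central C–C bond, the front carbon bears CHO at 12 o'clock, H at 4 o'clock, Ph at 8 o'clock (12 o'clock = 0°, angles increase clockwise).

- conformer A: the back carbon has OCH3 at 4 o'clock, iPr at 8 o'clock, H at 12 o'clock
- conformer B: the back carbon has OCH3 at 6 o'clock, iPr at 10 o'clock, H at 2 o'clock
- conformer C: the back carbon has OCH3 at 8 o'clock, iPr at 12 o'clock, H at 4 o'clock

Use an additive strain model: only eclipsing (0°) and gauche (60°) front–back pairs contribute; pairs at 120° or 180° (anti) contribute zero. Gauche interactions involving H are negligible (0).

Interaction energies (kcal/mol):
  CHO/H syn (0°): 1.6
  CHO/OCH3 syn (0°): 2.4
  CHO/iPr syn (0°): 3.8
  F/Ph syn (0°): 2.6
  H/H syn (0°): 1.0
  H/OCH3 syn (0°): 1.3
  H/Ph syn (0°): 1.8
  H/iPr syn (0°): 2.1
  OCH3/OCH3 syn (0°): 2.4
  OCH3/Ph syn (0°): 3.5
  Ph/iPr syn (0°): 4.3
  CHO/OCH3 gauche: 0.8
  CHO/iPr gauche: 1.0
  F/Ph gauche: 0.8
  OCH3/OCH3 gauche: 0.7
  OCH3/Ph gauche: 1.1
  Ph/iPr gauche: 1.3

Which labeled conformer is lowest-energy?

B

A (eclipsed): CHO(0°)/H(0°) eclipsed 1.6; H(120°)/OCH3(120°) eclipsed 1.3; Ph(240°)/iPr(240°) eclipsed 4.3 → 7.2 kcal/mol.
B (staggered): CHO(0°)/iPr(300°) gauche 1.0; Ph(240°)/OCH3(180°) gauche 1.1; Ph(240°)/iPr(300°) gauche 1.3 → 3.4 kcal/mol.
C (eclipsed): CHO(0°)/iPr(0°) eclipsed 3.8; H(120°)/H(120°) eclipsed 1.0; Ph(240°)/OCH3(240°) eclipsed 3.5 → 8.3 kcal/mol.
B has the lowest total (3.4 kcal/mol).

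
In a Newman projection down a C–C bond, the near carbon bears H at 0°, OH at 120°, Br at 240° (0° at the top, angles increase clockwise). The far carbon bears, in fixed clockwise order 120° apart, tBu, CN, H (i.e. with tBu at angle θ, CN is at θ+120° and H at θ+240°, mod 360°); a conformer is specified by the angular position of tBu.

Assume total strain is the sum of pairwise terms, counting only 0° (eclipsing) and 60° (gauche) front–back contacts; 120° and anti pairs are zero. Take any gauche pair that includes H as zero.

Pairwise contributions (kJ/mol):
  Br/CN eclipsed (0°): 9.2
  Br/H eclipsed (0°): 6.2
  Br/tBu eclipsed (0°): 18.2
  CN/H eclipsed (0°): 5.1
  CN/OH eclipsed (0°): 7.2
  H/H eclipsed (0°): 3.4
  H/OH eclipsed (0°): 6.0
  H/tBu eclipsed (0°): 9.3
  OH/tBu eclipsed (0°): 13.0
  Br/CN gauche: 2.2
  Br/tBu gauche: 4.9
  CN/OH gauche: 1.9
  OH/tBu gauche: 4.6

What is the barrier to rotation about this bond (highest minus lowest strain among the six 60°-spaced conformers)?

tBu at 0° (eclipsed): H(0°)/tBu(0°) eclipsed 9.3; OH(120°)/CN(120°) eclipsed 7.2; Br(240°)/H(240°) eclipsed 6.2 → 22.7 kJ/mol.
tBu at 60° (staggered): OH(120°)/tBu(60°) gauche 4.6; OH(120°)/CN(180°) gauche 1.9; Br(240°)/CN(180°) gauche 2.2 → 8.7 kJ/mol.
tBu at 120° (eclipsed): H(0°)/H(0°) eclipsed 3.4; OH(120°)/tBu(120°) eclipsed 13.0; Br(240°)/CN(240°) eclipsed 9.2 → 25.6 kJ/mol.
tBu at 180° (staggered): OH(120°)/tBu(180°) gauche 4.6; Br(240°)/tBu(180°) gauche 4.9; Br(240°)/CN(300°) gauche 2.2 → 11.7 kJ/mol.
tBu at 240° (eclipsed): H(0°)/CN(0°) eclipsed 5.1; OH(120°)/H(120°) eclipsed 6.0; Br(240°)/tBu(240°) eclipsed 18.2 → 29.3 kJ/mol.
tBu at 300° (staggered): OH(120°)/CN(60°) gauche 1.9; Br(240°)/tBu(300°) gauche 4.9 → 6.8 kJ/mol.
Max at 240° (29.3 kJ/mol), min at 300° (6.8 kJ/mol); barrier = 22.5 kJ/mol.

22.5 kJ/mol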